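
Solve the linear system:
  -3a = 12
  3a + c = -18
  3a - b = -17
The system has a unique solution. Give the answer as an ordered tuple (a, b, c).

Form the augmented matrix and row-reduce:
  [ -3   0  0  |   12 ]
  [  3   0  1  |  -18 ]
  [  3  -1  0  |  -17 ]
ρ1 ← -1/3·ρ1
  [ 1   0  0  |   -4 ]
  [ 3   0  1  |  -18 ]
  [ 3  -1  0  |  -17 ]
ρ2 ← ρ2 − 3·ρ1
  [ 1   0  0  |   -4 ]
  [ 0   0  1  |   -6 ]
  [ 3  -1  0  |  -17 ]
ρ3 ← ρ3 − 3·ρ1
  [ 1   0  0  |  -4 ]
  [ 0   0  1  |  -6 ]
  [ 0  -1  0  |  -5 ]
ρ2 <=> ρ3
  [ 1   0  0  |  -4 ]
  [ 0  -1  0  |  -5 ]
  [ 0   0  1  |  -6 ]
ρ2 ← -1·ρ2
  [ 1  0  0  |  -4 ]
  [ 0  1  0  |   5 ]
  [ 0  0  1  |  -6 ]
Reading off the last column: a = -4, b = 5, c = -6.

(-4, 5, -6)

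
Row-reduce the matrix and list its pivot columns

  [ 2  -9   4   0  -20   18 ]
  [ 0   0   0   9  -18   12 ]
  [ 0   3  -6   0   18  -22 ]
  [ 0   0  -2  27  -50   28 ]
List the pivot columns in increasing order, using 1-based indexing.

R1 := 1/2·R1
  [ 1  -9/2   2   0  -10    9 ]
  [ 0     0   0   9  -18   12 ]
  [ 0     3  -6   0   18  -22 ]
  [ 0     0  -2  27  -50   28 ]
R2 <=> R3
  [ 1  -9/2   2   0  -10    9 ]
  [ 0     3  -6   0   18  -22 ]
  [ 0     0   0   9  -18   12 ]
  [ 0     0  -2  27  -50   28 ]
R2 := 1/3·R2
  [ 1  -9/2   2   0  -10      9 ]
  [ 0     1  -2   0    6  -22/3 ]
  [ 0     0   0   9  -18     12 ]
  [ 0     0  -2  27  -50     28 ]
R3 <=> R4
  [ 1  -9/2   2   0  -10      9 ]
  [ 0     1  -2   0    6  -22/3 ]
  [ 0     0  -2  27  -50     28 ]
  [ 0     0   0   9  -18     12 ]
R3 := -1/2·R3
  [ 1  -9/2   2      0  -10      9 ]
  [ 0     1  -2      0    6  -22/3 ]
  [ 0     0   1  -27/2   25    -14 ]
  [ 0     0   0      9  -18     12 ]
R4 := 1/9·R4
  [ 1  -9/2   2      0  -10      9 ]
  [ 0     1  -2      0    6  -22/3 ]
  [ 0     0   1  -27/2   25    -14 ]
  [ 0     0   0      1   -2    4/3 ]
R3 := R3 + 27/2·R4
  [ 1  -9/2   2  0  -10      9 ]
  [ 0     1  -2  0    6  -22/3 ]
  [ 0     0   1  0   -2      4 ]
  [ 0     0   0  1   -2    4/3 ]
R2 := R2 + 2·R3
  [ 1  -9/2  2  0  -10    9 ]
  [ 0     1  0  0    2  2/3 ]
  [ 0     0  1  0   -2    4 ]
  [ 0     0  0  1   -2  4/3 ]
R1 := R1 − 2·R3
  [ 1  -9/2  0  0  -6    1 ]
  [ 0     1  0  0   2  2/3 ]
  [ 0     0  1  0  -2    4 ]
  [ 0     0  0  1  -2  4/3 ]
R1 := R1 + 9/2·R2
  [ 1  0  0  0   3    4 ]
  [ 0  1  0  0   2  2/3 ]
  [ 0  0  1  0  -2    4 ]
  [ 0  0  0  1  -2  4/3 ]
Pivot columns are the columns containing a leading 1.

1, 2, 3, 4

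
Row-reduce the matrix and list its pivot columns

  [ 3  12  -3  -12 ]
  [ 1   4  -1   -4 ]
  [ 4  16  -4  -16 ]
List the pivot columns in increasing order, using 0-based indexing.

ρ1 ← 1/3·ρ1
  [ 1   4  -1   -4 ]
  [ 1   4  -1   -4 ]
  [ 4  16  -4  -16 ]
ρ2 ← ρ2 − ρ1
  [ 1   4  -1   -4 ]
  [ 0   0   0    0 ]
  [ 4  16  -4  -16 ]
ρ3 ← ρ3 − 4·ρ1
  [ 1  4  -1  -4 ]
  [ 0  0   0   0 ]
  [ 0  0   0   0 ]
Pivot columns are the columns containing a leading 1.

0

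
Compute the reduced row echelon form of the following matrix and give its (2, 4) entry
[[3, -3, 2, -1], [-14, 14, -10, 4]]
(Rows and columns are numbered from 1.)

ρ1 ← 1/3·ρ1
  [   1  -1  2/3  -1/3 ]
  [ -14  14  -10     4 ]
ρ2 ← ρ2 + 14·ρ1
  [ 1  -1   2/3  -1/3 ]
  [ 0   0  -2/3  -2/3 ]
ρ2 ← -3/2·ρ2
  [ 1  -1  2/3  -1/3 ]
  [ 0   0    1     1 ]
ρ1 ← ρ1 − 2/3·ρ2
  [ 1  -1  0  -1 ]
  [ 0   0  1   1 ]

1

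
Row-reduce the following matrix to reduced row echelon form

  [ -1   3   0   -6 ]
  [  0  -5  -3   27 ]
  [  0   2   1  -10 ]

[[1, 0, 0, -3], [0, 1, 0, -3], [0, 0, 1, -4]]

Multiply R1 by -1.
  [ 1  -3   0    6 ]
  [ 0  -5  -3   27 ]
  [ 0   2   1  -10 ]
Multiply R2 by -1/5.
  [ 1  -3    0      6 ]
  [ 0   1  3/5  -27/5 ]
  [ 0   2    1    -10 ]
Subtract 2 times R2 from R3.
  [ 1  -3     0      6 ]
  [ 0   1   3/5  -27/5 ]
  [ 0   0  -1/5    4/5 ]
Multiply R3 by -5.
  [ 1  -3    0      6 ]
  [ 0   1  3/5  -27/5 ]
  [ 0   0    1     -4 ]
Subtract 3/5 times R3 from R2.
  [ 1  -3  0   6 ]
  [ 0   1  0  -3 ]
  [ 0   0  1  -4 ]
Add 3 times R2 to R1.
  [ 1  0  0  -3 ]
  [ 0  1  0  -3 ]
  [ 0  0  1  -4 ]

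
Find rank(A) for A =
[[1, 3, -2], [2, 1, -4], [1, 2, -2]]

rank = 2

R2 -> R2 − 2·R1
  [ 1   3  -2 ]
  [ 0  -5   0 ]
  [ 1   2  -2 ]
R3 -> R3 − R1
  [ 1   3  -2 ]
  [ 0  -5   0 ]
  [ 0  -1   0 ]
R2 -> -1/5·R2
  [ 1   3  -2 ]
  [ 0   1   0 ]
  [ 0  -1   0 ]
R3 -> R3 + R2
  [ 1  3  -2 ]
  [ 0  1   0 ]
  [ 0  0   0 ]
R1 -> R1 − 3·R2
  [ 1  0  -2 ]
  [ 0  1   0 ]
  [ 0  0   0 ]
The reduced form has 2 nonzero rows.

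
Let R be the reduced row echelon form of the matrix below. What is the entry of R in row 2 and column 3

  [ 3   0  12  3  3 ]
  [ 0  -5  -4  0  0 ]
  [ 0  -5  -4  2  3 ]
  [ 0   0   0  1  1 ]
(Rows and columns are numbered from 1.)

Multiply r1 by 1/3.
  [ 1   0   4  1  1 ]
  [ 0  -5  -4  0  0 ]
  [ 0  -5  -4  2  3 ]
  [ 0   0   0  1  1 ]
Multiply r2 by -1/5.
  [ 1   0    4  1  1 ]
  [ 0   1  4/5  0  0 ]
  [ 0  -5   -4  2  3 ]
  [ 0   0    0  1  1 ]
Add 5 times r2 to r3.
  [ 1  0    4  1  1 ]
  [ 0  1  4/5  0  0 ]
  [ 0  0    0  2  3 ]
  [ 0  0    0  1  1 ]
Multiply r3 by 1/2.
  [ 1  0    4  1    1 ]
  [ 0  1  4/5  0    0 ]
  [ 0  0    0  1  3/2 ]
  [ 0  0    0  1    1 ]
Subtract r3 from r4.
  [ 1  0    4  1     1 ]
  [ 0  1  4/5  0     0 ]
  [ 0  0    0  1   3/2 ]
  [ 0  0    0  0  -1/2 ]
Multiply r4 by -2.
  [ 1  0    4  1    1 ]
  [ 0  1  4/5  0    0 ]
  [ 0  0    0  1  3/2 ]
  [ 0  0    0  0    1 ]
Subtract 3/2 times r4 from r3.
  [ 1  0    4  1  1 ]
  [ 0  1  4/5  0  0 ]
  [ 0  0    0  1  0 ]
  [ 0  0    0  0  1 ]
Subtract r4 from r1.
  [ 1  0    4  1  0 ]
  [ 0  1  4/5  0  0 ]
  [ 0  0    0  1  0 ]
  [ 0  0    0  0  1 ]
Subtract r3 from r1.
  [ 1  0    4  0  0 ]
  [ 0  1  4/5  0  0 ]
  [ 0  0    0  1  0 ]
  [ 0  0    0  0  1 ]

4/5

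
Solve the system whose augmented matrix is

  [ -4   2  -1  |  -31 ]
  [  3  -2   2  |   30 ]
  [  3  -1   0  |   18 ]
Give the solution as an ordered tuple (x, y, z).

Multiply ρ1 by -1/4.
Subtract 3 times ρ1 from ρ2.
Subtract 3 times ρ1 from ρ3.
Multiply ρ2 by -2.
Subtract 1/2 times ρ2 from ρ3.
Multiply ρ3 by 2.
Add 5/2 times ρ3 to ρ2.
Subtract 1/4 times ρ3 from ρ1.
Add 1/2 times ρ2 to ρ1.
Reading off the last column: x = 4, y = -6, z = 3.

(4, -6, 3)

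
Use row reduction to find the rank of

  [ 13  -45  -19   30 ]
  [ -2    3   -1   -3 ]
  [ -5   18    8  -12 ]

ρ1 → 1/13·ρ1
  [  1  -45/13  -19/13  30/13 ]
  [ -2       3      -1     -3 ]
  [ -5      18       8    -12 ]
ρ2 → ρ2 + 2·ρ1
  [  1  -45/13  -19/13  30/13 ]
  [  0  -51/13  -51/13  21/13 ]
  [ -5      18       8    -12 ]
ρ3 → ρ3 + 5·ρ1
  [ 1  -45/13  -19/13  30/13 ]
  [ 0  -51/13  -51/13  21/13 ]
  [ 0    9/13    9/13  -6/13 ]
ρ2 → -13/51·ρ2
  [ 1  -45/13  -19/13  30/13 ]
  [ 0       1       1  -7/17 ]
  [ 0    9/13    9/13  -6/13 ]
ρ3 → ρ3 − 9/13·ρ2
  [ 1  -45/13  -19/13  30/13 ]
  [ 0       1       1  -7/17 ]
  [ 0       0       0  -3/17 ]
ρ3 → -17/3·ρ3
  [ 1  -45/13  -19/13  30/13 ]
  [ 0       1       1  -7/17 ]
  [ 0       0       0      1 ]
ρ2 → ρ2 + 7/17·ρ3
  [ 1  -45/13  -19/13  30/13 ]
  [ 0       1       1      0 ]
  [ 0       0       0      1 ]
ρ1 → ρ1 − 30/13·ρ3
  [ 1  -45/13  -19/13  0 ]
  [ 0       1       1  0 ]
  [ 0       0       0  1 ]
ρ1 → ρ1 + 45/13·ρ2
  [ 1  0  2  0 ]
  [ 0  1  1  0 ]
  [ 0  0  0  1 ]
The reduced form has 3 nonzero rows.

rank = 3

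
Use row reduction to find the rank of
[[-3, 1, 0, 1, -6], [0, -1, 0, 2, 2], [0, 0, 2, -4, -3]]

rank = 3

Multiply r1 by -1/3.
Multiply r2 by -1.
Multiply r3 by 1/2.
Add 1/3 times r2 to r1.
The reduced form has 3 nonzero rows.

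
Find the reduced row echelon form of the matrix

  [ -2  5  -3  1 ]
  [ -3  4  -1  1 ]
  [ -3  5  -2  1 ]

[[1, 0, -1, 0], [0, 1, -1, 0], [0, 0, 0, 1]]

Multiply R1 by -1/2.
  [  1  -5/2  3/2  -1/2 ]
  [ -3     4   -1     1 ]
  [ -3     5   -2     1 ]
Add 3 times R1 to R2.
  [  1  -5/2  3/2  -1/2 ]
  [  0  -7/2  7/2  -1/2 ]
  [ -3     5   -2     1 ]
Add 3 times R1 to R3.
  [ 1  -5/2  3/2  -1/2 ]
  [ 0  -7/2  7/2  -1/2 ]
  [ 0  -5/2  5/2  -1/2 ]
Multiply R2 by -2/7.
  [ 1  -5/2  3/2  -1/2 ]
  [ 0     1   -1   1/7 ]
  [ 0  -5/2  5/2  -1/2 ]
Add 5/2 times R2 to R3.
  [ 1  -5/2  3/2  -1/2 ]
  [ 0     1   -1   1/7 ]
  [ 0     0    0  -1/7 ]
Multiply R3 by -7.
  [ 1  -5/2  3/2  -1/2 ]
  [ 0     1   -1   1/7 ]
  [ 0     0    0     1 ]
Subtract 1/7 times R3 from R2.
  [ 1  -5/2  3/2  -1/2 ]
  [ 0     1   -1     0 ]
  [ 0     0    0     1 ]
Add 1/2 times R3 to R1.
  [ 1  -5/2  3/2  0 ]
  [ 0     1   -1  0 ]
  [ 0     0    0  1 ]
Add 5/2 times R2 to R1.
  [ 1  0  -1  0 ]
  [ 0  1  -1  0 ]
  [ 0  0   0  1 ]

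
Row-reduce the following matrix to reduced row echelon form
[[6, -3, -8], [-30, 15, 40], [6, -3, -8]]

R1 -> 1/6·R1
R2 -> R2 + 30·R1
R3 -> R3 − 6·R1

[[1, -1/2, -4/3], [0, 0, 0], [0, 0, 0]]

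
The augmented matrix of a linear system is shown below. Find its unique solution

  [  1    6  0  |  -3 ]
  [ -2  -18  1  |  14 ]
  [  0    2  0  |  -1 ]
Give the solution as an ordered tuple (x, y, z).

(0, -1/2, 5)

Add 2 times ρ1 to ρ2.
Multiply ρ2 by -1/6.
Subtract 2 times ρ2 from ρ3.
Multiply ρ3 by 3.
Add 1/6 times ρ3 to ρ2.
Subtract 6 times ρ2 from ρ1.
Reading off the last column: x = 0, y = -1/2, z = 5.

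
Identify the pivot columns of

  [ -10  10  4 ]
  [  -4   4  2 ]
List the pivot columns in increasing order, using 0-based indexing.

R1 -> -1/10·R1
  [  1  -1  -2/5 ]
  [ -4   4     2 ]
R2 -> R2 + 4·R1
  [ 1  -1  -2/5 ]
  [ 0   0   2/5 ]
R2 -> 5/2·R2
  [ 1  -1  -2/5 ]
  [ 0   0     1 ]
R1 -> R1 + 2/5·R2
  [ 1  -1  0 ]
  [ 0   0  1 ]
Pivot columns are the columns containing a leading 1.

0, 2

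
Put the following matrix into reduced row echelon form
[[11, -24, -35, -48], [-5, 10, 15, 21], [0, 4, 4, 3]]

[[1, 0, -1, 0], [0, 1, 1, 0], [0, 0, 0, 1]]

ρ1 ← 1/11·ρ1
ρ2 ← ρ2 + 5·ρ1
ρ2 ← -11/10·ρ2
ρ3 ← ρ3 − 4·ρ2
ρ3 ← -5/3·ρ3
ρ2 ← ρ2 − 9/10·ρ3
ρ1 ← ρ1 + 48/11·ρ3
ρ1 ← ρ1 + 24/11·ρ2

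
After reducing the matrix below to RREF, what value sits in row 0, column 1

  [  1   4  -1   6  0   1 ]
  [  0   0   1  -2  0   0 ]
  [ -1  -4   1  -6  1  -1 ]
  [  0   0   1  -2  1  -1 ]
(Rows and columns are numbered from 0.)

r3 -> r3 + r1
  [ 1  4  -1   6  0   1 ]
  [ 0  0   1  -2  0   0 ]
  [ 0  0   0   0  1   0 ]
  [ 0  0   1  -2  1  -1 ]
r4 -> r4 − r2
  [ 1  4  -1   6  0   1 ]
  [ 0  0   1  -2  0   0 ]
  [ 0  0   0   0  1   0 ]
  [ 0  0   0   0  1  -1 ]
r4 -> r4 − r3
  [ 1  4  -1   6  0   1 ]
  [ 0  0   1  -2  0   0 ]
  [ 0  0   0   0  1   0 ]
  [ 0  0   0   0  0  -1 ]
r4 -> -1·r4
  [ 1  4  -1   6  0  1 ]
  [ 0  0   1  -2  0  0 ]
  [ 0  0   0   0  1  0 ]
  [ 0  0   0   0  0  1 ]
r1 -> r1 − r4
  [ 1  4  -1   6  0  0 ]
  [ 0  0   1  -2  0  0 ]
  [ 0  0   0   0  1  0 ]
  [ 0  0   0   0  0  1 ]
r1 -> r1 + r2
  [ 1  4  0   4  0  0 ]
  [ 0  0  1  -2  0  0 ]
  [ 0  0  0   0  1  0 ]
  [ 0  0  0   0  0  1 ]

4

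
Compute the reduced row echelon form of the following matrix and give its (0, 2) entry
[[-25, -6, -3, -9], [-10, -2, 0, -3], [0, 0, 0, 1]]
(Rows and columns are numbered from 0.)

-3/5

r1 → -1/25·r1
  [   1  6/25  3/25  9/25 ]
  [ -10    -2     0    -3 ]
  [   0     0     0     1 ]
r2 → r2 + 10·r1
  [ 1  6/25  3/25  9/25 ]
  [ 0   2/5   6/5   3/5 ]
  [ 0     0     0     1 ]
r2 → 5/2·r2
  [ 1  6/25  3/25  9/25 ]
  [ 0     1     3   3/2 ]
  [ 0     0     0     1 ]
r2 → r2 − 3/2·r3
  [ 1  6/25  3/25  9/25 ]
  [ 0     1     3     0 ]
  [ 0     0     0     1 ]
r1 → r1 − 9/25·r3
  [ 1  6/25  3/25  0 ]
  [ 0     1     3  0 ]
  [ 0     0     0  1 ]
r1 → r1 − 6/25·r2
  [ 1  0  -3/5  0 ]
  [ 0  1     3  0 ]
  [ 0  0     0  1 ]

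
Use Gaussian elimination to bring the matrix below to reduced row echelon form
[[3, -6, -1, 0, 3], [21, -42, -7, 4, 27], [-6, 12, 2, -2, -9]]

[[1, -2, -1/3, 0, 1], [0, 0, 0, 1, 3/2], [0, 0, 0, 0, 0]]

R1 -> 1/3·R1
  [  1   -2  -1/3   0   1 ]
  [ 21  -42    -7   4  27 ]
  [ -6   12     2  -2  -9 ]
R2 -> R2 − 21·R1
  [  1  -2  -1/3   0   1 ]
  [  0   0     0   4   6 ]
  [ -6  12     2  -2  -9 ]
R3 -> R3 + 6·R1
  [ 1  -2  -1/3   0   1 ]
  [ 0   0     0   4   6 ]
  [ 0   0     0  -2  -3 ]
R2 -> 1/4·R2
  [ 1  -2  -1/3   0    1 ]
  [ 0   0     0   1  3/2 ]
  [ 0   0     0  -2   -3 ]
R3 -> R3 + 2·R2
  [ 1  -2  -1/3  0    1 ]
  [ 0   0     0  1  3/2 ]
  [ 0   0     0  0    0 ]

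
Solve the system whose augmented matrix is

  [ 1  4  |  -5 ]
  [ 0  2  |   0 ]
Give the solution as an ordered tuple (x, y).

r2 -> 1/2·r2
  [ 1  4  |  -5 ]
  [ 0  1  |   0 ]
r1 -> r1 − 4·r2
  [ 1  0  |  -5 ]
  [ 0  1  |   0 ]
Reading off the last column: x = -5, y = 0.

(-5, 0)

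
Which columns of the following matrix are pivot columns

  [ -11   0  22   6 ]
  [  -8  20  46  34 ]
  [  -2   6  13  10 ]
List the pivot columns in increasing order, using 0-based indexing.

0, 1, 3

R1 → -1/11·R1
  [  1   0  -2  -6/11 ]
  [ -8  20  46     34 ]
  [ -2   6  13     10 ]
R2 → R2 + 8·R1
  [  1   0  -2   -6/11 ]
  [  0  20  30  326/11 ]
  [ -2   6  13      10 ]
R3 → R3 + 2·R1
  [ 1   0  -2   -6/11 ]
  [ 0  20  30  326/11 ]
  [ 0   6   9   98/11 ]
R2 → 1/20·R2
  [ 1  0   -2    -6/11 ]
  [ 0  1  3/2  163/110 ]
  [ 0  6    9    98/11 ]
R3 → R3 − 6·R2
  [ 1  0   -2    -6/11 ]
  [ 0  1  3/2  163/110 ]
  [ 0  0    0     1/55 ]
R3 → 55·R3
  [ 1  0   -2    -6/11 ]
  [ 0  1  3/2  163/110 ]
  [ 0  0    0        1 ]
R2 → R2 − 163/110·R3
  [ 1  0   -2  -6/11 ]
  [ 0  1  3/2      0 ]
  [ 0  0    0      1 ]
R1 → R1 + 6/11·R3
  [ 1  0   -2  0 ]
  [ 0  1  3/2  0 ]
  [ 0  0    0  1 ]
Pivot columns are the columns containing a leading 1.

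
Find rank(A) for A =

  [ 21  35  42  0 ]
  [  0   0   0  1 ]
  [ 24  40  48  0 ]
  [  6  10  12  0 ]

rank = 2

r1 → 1/21·r1
r3 → r3 − 24·r1
r4 → r4 − 6·r1
The reduced form has 2 nonzero rows.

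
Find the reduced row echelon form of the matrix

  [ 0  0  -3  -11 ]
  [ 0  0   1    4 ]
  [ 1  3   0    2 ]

[[1, 3, 0, 0], [0, 0, 1, 0], [0, 0, 0, 1]]

R1 ↔ R3
R3 -> R3 + 3·R2
R2 -> R2 − 4·R3
R1 -> R1 − 2·R3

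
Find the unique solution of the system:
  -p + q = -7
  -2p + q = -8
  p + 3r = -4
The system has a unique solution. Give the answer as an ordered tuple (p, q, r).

Form the augmented matrix and row-reduce:
  [ -1  1  0  |  -7 ]
  [ -2  1  0  |  -8 ]
  [  1  0  3  |  -4 ]
R1 := -1·R1
  [  1  -1  0  |   7 ]
  [ -2   1  0  |  -8 ]
  [  1   0  3  |  -4 ]
R2 := R2 + 2·R1
  [ 1  -1  0  |   7 ]
  [ 0  -1  0  |   6 ]
  [ 1   0  3  |  -4 ]
R3 := R3 − R1
  [ 1  -1  0  |    7 ]
  [ 0  -1  0  |    6 ]
  [ 0   1  3  |  -11 ]
R2 := -1·R2
  [ 1  -1  0  |    7 ]
  [ 0   1  0  |   -6 ]
  [ 0   1  3  |  -11 ]
R3 := R3 − R2
  [ 1  -1  0  |   7 ]
  [ 0   1  0  |  -6 ]
  [ 0   0  3  |  -5 ]
R3 := 1/3·R3
  [ 1  -1  0  |     7 ]
  [ 0   1  0  |    -6 ]
  [ 0   0  1  |  -5/3 ]
R1 := R1 + R2
  [ 1  0  0  |     1 ]
  [ 0  1  0  |    -6 ]
  [ 0  0  1  |  -5/3 ]
Reading off the last column: p = 1, q = -6, r = -5/3.

(1, -6, -5/3)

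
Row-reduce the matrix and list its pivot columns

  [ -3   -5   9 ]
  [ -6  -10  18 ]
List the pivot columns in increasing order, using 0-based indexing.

0

r1 → -1/3·r1
  [  1  5/3  -3 ]
  [ -6  -10  18 ]
r2 → r2 + 6·r1
  [ 1  5/3  -3 ]
  [ 0    0   0 ]
Pivot columns are the columns containing a leading 1.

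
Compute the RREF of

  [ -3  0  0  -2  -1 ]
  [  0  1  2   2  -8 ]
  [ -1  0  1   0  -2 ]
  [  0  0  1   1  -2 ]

[[1, 0, 0, 0, 1], [0, 1, 0, 0, -4], [0, 0, 1, 0, -1], [0, 0, 0, 1, -1]]

R1 ← -1/3·R1
  [  1  0  0  2/3  1/3 ]
  [  0  1  2    2   -8 ]
  [ -1  0  1    0   -2 ]
  [  0  0  1    1   -2 ]
R3 ← R3 + R1
  [ 1  0  0  2/3   1/3 ]
  [ 0  1  2    2    -8 ]
  [ 0  0  1  2/3  -5/3 ]
  [ 0  0  1    1    -2 ]
R4 ← R4 − R3
  [ 1  0  0  2/3   1/3 ]
  [ 0  1  2    2    -8 ]
  [ 0  0  1  2/3  -5/3 ]
  [ 0  0  0  1/3  -1/3 ]
R4 ← 3·R4
  [ 1  0  0  2/3   1/3 ]
  [ 0  1  2    2    -8 ]
  [ 0  0  1  2/3  -5/3 ]
  [ 0  0  0    1    -1 ]
R3 ← R3 − 2/3·R4
  [ 1  0  0  2/3  1/3 ]
  [ 0  1  2    2   -8 ]
  [ 0  0  1    0   -1 ]
  [ 0  0  0    1   -1 ]
R2 ← R2 − 2·R4
  [ 1  0  0  2/3  1/3 ]
  [ 0  1  2    0   -6 ]
  [ 0  0  1    0   -1 ]
  [ 0  0  0    1   -1 ]
R1 ← R1 − 2/3·R4
  [ 1  0  0  0   1 ]
  [ 0  1  2  0  -6 ]
  [ 0  0  1  0  -1 ]
  [ 0  0  0  1  -1 ]
R2 ← R2 − 2·R3
  [ 1  0  0  0   1 ]
  [ 0  1  0  0  -4 ]
  [ 0  0  1  0  -1 ]
  [ 0  0  0  1  -1 ]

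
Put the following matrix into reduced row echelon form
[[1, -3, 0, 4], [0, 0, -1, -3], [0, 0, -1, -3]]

Multiply R2 by -1.
  [ 1  -3   0   4 ]
  [ 0   0   1   3 ]
  [ 0   0  -1  -3 ]
Add R2 to R3.
  [ 1  -3  0  4 ]
  [ 0   0  1  3 ]
  [ 0   0  0  0 ]

[[1, -3, 0, 4], [0, 0, 1, 3], [0, 0, 0, 0]]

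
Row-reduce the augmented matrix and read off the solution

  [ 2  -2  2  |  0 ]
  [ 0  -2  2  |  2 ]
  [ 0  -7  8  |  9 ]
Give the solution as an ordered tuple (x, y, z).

(-1, 1, 2)

R1 -> 1/2·R1
  [ 1  -1  1  |  0 ]
  [ 0  -2  2  |  2 ]
  [ 0  -7  8  |  9 ]
R2 -> -1/2·R2
  [ 1  -1   1  |   0 ]
  [ 0   1  -1  |  -1 ]
  [ 0  -7   8  |   9 ]
R3 -> R3 + 7·R2
  [ 1  -1   1  |   0 ]
  [ 0   1  -1  |  -1 ]
  [ 0   0   1  |   2 ]
R2 -> R2 + R3
  [ 1  -1  1  |  0 ]
  [ 0   1  0  |  1 ]
  [ 0   0  1  |  2 ]
R1 -> R1 − R3
  [ 1  -1  0  |  -2 ]
  [ 0   1  0  |   1 ]
  [ 0   0  1  |   2 ]
R1 -> R1 + R2
  [ 1  0  0  |  -1 ]
  [ 0  1  0  |   1 ]
  [ 0  0  1  |   2 ]
Reading off the last column: x = -1, y = 1, z = 2.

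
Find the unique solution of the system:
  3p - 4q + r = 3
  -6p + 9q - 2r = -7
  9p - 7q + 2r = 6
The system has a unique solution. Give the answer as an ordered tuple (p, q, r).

(1/3, -1, -2)

Form the augmented matrix and row-reduce:
  [  3  -4   1  |   3 ]
  [ -6   9  -2  |  -7 ]
  [  9  -7   2  |   6 ]
Multiply ρ1 by 1/3.
  [  1  -4/3  1/3  |   1 ]
  [ -6     9   -2  |  -7 ]
  [  9    -7    2  |   6 ]
Add 6 times ρ1 to ρ2.
  [ 1  -4/3  1/3  |   1 ]
  [ 0     1    0  |  -1 ]
  [ 9    -7    2  |   6 ]
Subtract 9 times ρ1 from ρ3.
  [ 1  -4/3  1/3  |   1 ]
  [ 0     1    0  |  -1 ]
  [ 0     5   -1  |  -3 ]
Subtract 5 times ρ2 from ρ3.
  [ 1  -4/3  1/3  |   1 ]
  [ 0     1    0  |  -1 ]
  [ 0     0   -1  |   2 ]
Multiply ρ3 by -1.
  [ 1  -4/3  1/3  |   1 ]
  [ 0     1    0  |  -1 ]
  [ 0     0    1  |  -2 ]
Subtract 1/3 times ρ3 from ρ1.
  [ 1  -4/3  0  |  5/3 ]
  [ 0     1  0  |   -1 ]
  [ 0     0  1  |   -2 ]
Add 4/3 times ρ2 to ρ1.
  [ 1  0  0  |  1/3 ]
  [ 0  1  0  |   -1 ]
  [ 0  0  1  |   -2 ]
Reading off the last column: p = 1/3, q = -1, r = -2.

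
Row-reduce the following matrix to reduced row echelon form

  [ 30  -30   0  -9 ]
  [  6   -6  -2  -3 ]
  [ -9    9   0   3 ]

R1 -> 1/30·R1
  [  1  -1   0  -3/10 ]
  [  6  -6  -2     -3 ]
  [ -9   9   0      3 ]
R2 -> R2 − 6·R1
  [  1  -1   0  -3/10 ]
  [  0   0  -2   -6/5 ]
  [ -9   9   0      3 ]
R3 -> R3 + 9·R1
  [ 1  -1   0  -3/10 ]
  [ 0   0  -2   -6/5 ]
  [ 0   0   0   3/10 ]
R2 -> -1/2·R2
  [ 1  -1  0  -3/10 ]
  [ 0   0  1    3/5 ]
  [ 0   0  0   3/10 ]
R3 -> 10/3·R3
  [ 1  -1  0  -3/10 ]
  [ 0   0  1    3/5 ]
  [ 0   0  0      1 ]
R2 -> R2 − 3/5·R3
  [ 1  -1  0  -3/10 ]
  [ 0   0  1      0 ]
  [ 0   0  0      1 ]
R1 -> R1 + 3/10·R3
  [ 1  -1  0  0 ]
  [ 0   0  1  0 ]
  [ 0   0  0  1 ]

[[1, -1, 0, 0], [0, 0, 1, 0], [0, 0, 0, 1]]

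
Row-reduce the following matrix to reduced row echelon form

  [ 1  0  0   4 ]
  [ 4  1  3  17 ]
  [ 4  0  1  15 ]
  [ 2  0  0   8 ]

R2 ← R2 − 4·R1
  [ 1  0  0   4 ]
  [ 0  1  3   1 ]
  [ 4  0  1  15 ]
  [ 2  0  0   8 ]
R3 ← R3 − 4·R1
  [ 1  0  0   4 ]
  [ 0  1  3   1 ]
  [ 0  0  1  -1 ]
  [ 2  0  0   8 ]
R4 ← R4 − 2·R1
  [ 1  0  0   4 ]
  [ 0  1  3   1 ]
  [ 0  0  1  -1 ]
  [ 0  0  0   0 ]
R2 ← R2 − 3·R3
  [ 1  0  0   4 ]
  [ 0  1  0   4 ]
  [ 0  0  1  -1 ]
  [ 0  0  0   0 ]

[[1, 0, 0, 4], [0, 1, 0, 4], [0, 0, 1, -1], [0, 0, 0, 0]]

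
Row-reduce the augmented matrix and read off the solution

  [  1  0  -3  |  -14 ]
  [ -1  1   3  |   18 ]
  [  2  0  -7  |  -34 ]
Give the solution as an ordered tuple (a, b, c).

(4, 4, 6)

Add r1 to r2.
  [ 1  0  -3  |  -14 ]
  [ 0  1   0  |    4 ]
  [ 2  0  -7  |  -34 ]
Subtract 2 times r1 from r3.
  [ 1  0  -3  |  -14 ]
  [ 0  1   0  |    4 ]
  [ 0  0  -1  |   -6 ]
Multiply r3 by -1.
  [ 1  0  -3  |  -14 ]
  [ 0  1   0  |    4 ]
  [ 0  0   1  |    6 ]
Add 3 times r3 to r1.
  [ 1  0  0  |  4 ]
  [ 0  1  0  |  4 ]
  [ 0  0  1  |  6 ]
Reading off the last column: a = 4, b = 4, c = 6.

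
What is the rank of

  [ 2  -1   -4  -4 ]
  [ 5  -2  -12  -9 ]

rank = 2

ρ1 -> 1/2·ρ1
  [ 1  -1/2   -2  -2 ]
  [ 5    -2  -12  -9 ]
ρ2 -> ρ2 − 5·ρ1
  [ 1  -1/2  -2  -2 ]
  [ 0   1/2  -2   1 ]
ρ2 -> 2·ρ2
  [ 1  -1/2  -2  -2 ]
  [ 0     1  -4   2 ]
ρ1 -> ρ1 + 1/2·ρ2
  [ 1  0  -4  -1 ]
  [ 0  1  -4   2 ]
The reduced form has 2 nonzero rows.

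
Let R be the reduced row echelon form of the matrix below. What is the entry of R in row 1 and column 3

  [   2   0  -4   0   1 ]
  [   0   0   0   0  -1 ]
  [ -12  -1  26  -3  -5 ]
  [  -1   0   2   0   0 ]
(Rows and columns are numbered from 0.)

r1 ← 1/2·r1
  [   1   0  -2   0  1/2 ]
  [   0   0   0   0   -1 ]
  [ -12  -1  26  -3   -5 ]
  [  -1   0   2   0    0 ]
r3 ← r3 + 12·r1
  [  1   0  -2   0  1/2 ]
  [  0   0   0   0   -1 ]
  [  0  -1   2  -3    1 ]
  [ -1   0   2   0    0 ]
r4 ← r4 + r1
  [ 1   0  -2   0  1/2 ]
  [ 0   0   0   0   -1 ]
  [ 0  -1   2  -3    1 ]
  [ 0   0   0   0  1/2 ]
r2 ↔ r3
  [ 1   0  -2   0  1/2 ]
  [ 0  -1   2  -3    1 ]
  [ 0   0   0   0   -1 ]
  [ 0   0   0   0  1/2 ]
r2 ← -1·r2
  [ 1  0  -2  0  1/2 ]
  [ 0  1  -2  3   -1 ]
  [ 0  0   0  0   -1 ]
  [ 0  0   0  0  1/2 ]
r3 ← -1·r3
  [ 1  0  -2  0  1/2 ]
  [ 0  1  -2  3   -1 ]
  [ 0  0   0  0    1 ]
  [ 0  0   0  0  1/2 ]
r4 ← r4 − 1/2·r3
  [ 1  0  -2  0  1/2 ]
  [ 0  1  -2  3   -1 ]
  [ 0  0   0  0    1 ]
  [ 0  0   0  0    0 ]
r2 ← r2 + r3
  [ 1  0  -2  0  1/2 ]
  [ 0  1  -2  3    0 ]
  [ 0  0   0  0    1 ]
  [ 0  0   0  0    0 ]
r1 ← r1 − 1/2·r3
  [ 1  0  -2  0  0 ]
  [ 0  1  -2  3  0 ]
  [ 0  0   0  0  1 ]
  [ 0  0   0  0  0 ]

3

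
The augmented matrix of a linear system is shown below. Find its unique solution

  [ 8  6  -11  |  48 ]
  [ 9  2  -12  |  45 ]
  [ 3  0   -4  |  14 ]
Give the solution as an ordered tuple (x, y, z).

r1 := 1/8·r1
  [ 1  3/4  -11/8  |   6 ]
  [ 9    2    -12  |  45 ]
  [ 3    0     -4  |  14 ]
r2 := r2 − 9·r1
  [ 1    3/4  -11/8  |   6 ]
  [ 0  -19/4    3/8  |  -9 ]
  [ 3      0     -4  |  14 ]
r3 := r3 − 3·r1
  [ 1    3/4  -11/8  |   6 ]
  [ 0  -19/4    3/8  |  -9 ]
  [ 0   -9/4    1/8  |  -4 ]
r2 := -4/19·r2
  [ 1   3/4  -11/8  |      6 ]
  [ 0     1  -3/38  |  36/19 ]
  [ 0  -9/4    1/8  |     -4 ]
r3 := r3 + 9/4·r2
  [ 1  3/4  -11/8  |      6 ]
  [ 0    1  -3/38  |  36/19 ]
  [ 0    0  -1/19  |   5/19 ]
r3 := -19·r3
  [ 1  3/4  -11/8  |      6 ]
  [ 0    1  -3/38  |  36/19 ]
  [ 0    0      1  |     -5 ]
r2 := r2 + 3/38·r3
  [ 1  3/4  -11/8  |    6 ]
  [ 0    1      0  |  3/2 ]
  [ 0    0      1  |   -5 ]
r1 := r1 + 11/8·r3
  [ 1  3/4  0  |  -7/8 ]
  [ 0    1  0  |   3/2 ]
  [ 0    0  1  |    -5 ]
r1 := r1 − 3/4·r2
  [ 1  0  0  |   -2 ]
  [ 0  1  0  |  3/2 ]
  [ 0  0  1  |   -5 ]
Reading off the last column: x = -2, y = 3/2, z = -5.

(-2, 3/2, -5)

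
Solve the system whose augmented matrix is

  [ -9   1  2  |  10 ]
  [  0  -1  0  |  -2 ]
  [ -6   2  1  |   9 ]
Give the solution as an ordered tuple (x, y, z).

(-2/3, 2, 1)

Multiply r1 by -1/9.
  [  1  -1/9  -2/9  |  -10/9 ]
  [  0    -1     0  |     -2 ]
  [ -6     2     1  |      9 ]
Add 6 times r1 to r3.
  [ 1  -1/9  -2/9  |  -10/9 ]
  [ 0    -1     0  |     -2 ]
  [ 0   4/3  -1/3  |    7/3 ]
Multiply r2 by -1.
  [ 1  -1/9  -2/9  |  -10/9 ]
  [ 0     1     0  |      2 ]
  [ 0   4/3  -1/3  |    7/3 ]
Subtract 4/3 times r2 from r3.
  [ 1  -1/9  -2/9  |  -10/9 ]
  [ 0     1     0  |      2 ]
  [ 0     0  -1/3  |   -1/3 ]
Multiply r3 by -3.
  [ 1  -1/9  -2/9  |  -10/9 ]
  [ 0     1     0  |      2 ]
  [ 0     0     1  |      1 ]
Add 2/9 times r3 to r1.
  [ 1  -1/9  0  |  -8/9 ]
  [ 0     1  0  |     2 ]
  [ 0     0  1  |     1 ]
Add 1/9 times r2 to r1.
  [ 1  0  0  |  -2/3 ]
  [ 0  1  0  |     2 ]
  [ 0  0  1  |     1 ]
Reading off the last column: x = -2/3, y = 2, z = 1.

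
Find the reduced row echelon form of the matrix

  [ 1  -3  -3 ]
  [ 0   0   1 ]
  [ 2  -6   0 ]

R3 -> R3 − 2·R1
  [ 1  -3  -3 ]
  [ 0   0   1 ]
  [ 0   0   6 ]
R3 -> R3 − 6·R2
  [ 1  -3  -3 ]
  [ 0   0   1 ]
  [ 0   0   0 ]
R1 -> R1 + 3·R2
  [ 1  -3  0 ]
  [ 0   0  1 ]
  [ 0   0  0 ]

[[1, -3, 0], [0, 0, 1], [0, 0, 0]]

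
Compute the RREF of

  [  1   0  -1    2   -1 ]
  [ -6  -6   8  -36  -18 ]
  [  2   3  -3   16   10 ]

Add 6 times R1 to R2.
  [ 1   0  -1    2   -1 ]
  [ 0  -6   2  -24  -24 ]
  [ 2   3  -3   16   10 ]
Subtract 2 times R1 from R3.
  [ 1   0  -1    2   -1 ]
  [ 0  -6   2  -24  -24 ]
  [ 0   3  -1   12   12 ]
Multiply R2 by -1/6.
  [ 1  0    -1   2  -1 ]
  [ 0  1  -1/3   4   4 ]
  [ 0  3    -1  12  12 ]
Subtract 3 times R2 from R3.
  [ 1  0    -1  2  -1 ]
  [ 0  1  -1/3  4   4 ]
  [ 0  0     0  0   0 ]

[[1, 0, -1, 2, -1], [0, 1, -1/3, 4, 4], [0, 0, 0, 0, 0]]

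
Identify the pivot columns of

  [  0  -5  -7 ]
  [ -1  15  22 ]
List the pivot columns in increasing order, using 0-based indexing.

0, 1

R1 <=> R2
  [ -1  15  22 ]
  [  0  -5  -7 ]
R1 → -1·R1
  [ 1  -15  -22 ]
  [ 0   -5   -7 ]
R2 → -1/5·R2
  [ 1  -15  -22 ]
  [ 0    1  7/5 ]
R1 → R1 + 15·R2
  [ 1  0   -1 ]
  [ 0  1  7/5 ]
Pivot columns are the columns containing a leading 1.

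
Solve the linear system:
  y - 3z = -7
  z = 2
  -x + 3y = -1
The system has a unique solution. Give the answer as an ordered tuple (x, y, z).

(-2, -1, 2)

Form the augmented matrix and row-reduce:
  [  0  1  -3  |  -7 ]
  [  0  0   1  |   2 ]
  [ -1  3   0  |  -1 ]
R1 ↔ R3
  [ -1  3   0  |  -1 ]
  [  0  0   1  |   2 ]
  [  0  1  -3  |  -7 ]
R1 ← -1·R1
  [ 1  -3   0  |   1 ]
  [ 0   0   1  |   2 ]
  [ 0   1  -3  |  -7 ]
R2 ↔ R3
  [ 1  -3   0  |   1 ]
  [ 0   1  -3  |  -7 ]
  [ 0   0   1  |   2 ]
R2 ← R2 + 3·R3
  [ 1  -3  0  |   1 ]
  [ 0   1  0  |  -1 ]
  [ 0   0  1  |   2 ]
R1 ← R1 + 3·R2
  [ 1  0  0  |  -2 ]
  [ 0  1  0  |  -1 ]
  [ 0  0  1  |   2 ]
Reading off the last column: x = -2, y = -1, z = 2.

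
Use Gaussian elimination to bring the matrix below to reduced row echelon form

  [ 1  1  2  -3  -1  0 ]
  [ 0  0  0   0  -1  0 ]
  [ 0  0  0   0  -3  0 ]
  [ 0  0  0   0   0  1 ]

[[1, 1, 2, -3, 0, 0], [0, 0, 0, 0, 1, 0], [0, 0, 0, 0, 0, 1], [0, 0, 0, 0, 0, 0]]

ρ2 → -1·ρ2
  [ 1  1  2  -3  -1  0 ]
  [ 0  0  0   0   1  0 ]
  [ 0  0  0   0  -3  0 ]
  [ 0  0  0   0   0  1 ]
ρ3 → ρ3 + 3·ρ2
  [ 1  1  2  -3  -1  0 ]
  [ 0  0  0   0   1  0 ]
  [ 0  0  0   0   0  0 ]
  [ 0  0  0   0   0  1 ]
ρ3 <=> ρ4
  [ 1  1  2  -3  -1  0 ]
  [ 0  0  0   0   1  0 ]
  [ 0  0  0   0   0  1 ]
  [ 0  0  0   0   0  0 ]
ρ1 → ρ1 + ρ2
  [ 1  1  2  -3  0  0 ]
  [ 0  0  0   0  1  0 ]
  [ 0  0  0   0  0  1 ]
  [ 0  0  0   0  0  0 ]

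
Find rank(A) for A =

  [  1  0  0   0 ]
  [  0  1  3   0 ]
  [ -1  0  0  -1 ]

rank = 3

R3 → R3 + R1
  [ 1  0  0   0 ]
  [ 0  1  3   0 ]
  [ 0  0  0  -1 ]
R3 → -1·R3
  [ 1  0  0  0 ]
  [ 0  1  3  0 ]
  [ 0  0  0  1 ]
The reduced form has 3 nonzero rows.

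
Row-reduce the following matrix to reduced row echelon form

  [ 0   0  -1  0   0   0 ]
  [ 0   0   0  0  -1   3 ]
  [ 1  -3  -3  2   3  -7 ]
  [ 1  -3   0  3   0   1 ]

Swap r1 and r3.
  [ 1  -3  -3  2   3  -7 ]
  [ 0   0   0  0  -1   3 ]
  [ 0   0  -1  0   0   0 ]
  [ 1  -3   0  3   0   1 ]
Subtract r1 from r4.
  [ 1  -3  -3  2   3  -7 ]
  [ 0   0   0  0  -1   3 ]
  [ 0   0  -1  0   0   0 ]
  [ 0   0   3  1  -3   8 ]
Swap r2 and r3.
  [ 1  -3  -3  2   3  -7 ]
  [ 0   0  -1  0   0   0 ]
  [ 0   0   0  0  -1   3 ]
  [ 0   0   3  1  -3   8 ]
Multiply r2 by -1.
  [ 1  -3  -3  2   3  -7 ]
  [ 0   0   1  0   0   0 ]
  [ 0   0   0  0  -1   3 ]
  [ 0   0   3  1  -3   8 ]
Subtract 3 times r2 from r4.
  [ 1  -3  -3  2   3  -7 ]
  [ 0   0   1  0   0   0 ]
  [ 0   0   0  0  -1   3 ]
  [ 0   0   0  1  -3   8 ]
Swap r3 and r4.
  [ 1  -3  -3  2   3  -7 ]
  [ 0   0   1  0   0   0 ]
  [ 0   0   0  1  -3   8 ]
  [ 0   0   0  0  -1   3 ]
Multiply r4 by -1.
  [ 1  -3  -3  2   3  -7 ]
  [ 0   0   1  0   0   0 ]
  [ 0   0   0  1  -3   8 ]
  [ 0   0   0  0   1  -3 ]
Add 3 times r4 to r3.
  [ 1  -3  -3  2  3  -7 ]
  [ 0   0   1  0  0   0 ]
  [ 0   0   0  1  0  -1 ]
  [ 0   0   0  0  1  -3 ]
Subtract 3 times r4 from r1.
  [ 1  -3  -3  2  0   2 ]
  [ 0   0   1  0  0   0 ]
  [ 0   0   0  1  0  -1 ]
  [ 0   0   0  0  1  -3 ]
Subtract 2 times r3 from r1.
  [ 1  -3  -3  0  0   4 ]
  [ 0   0   1  0  0   0 ]
  [ 0   0   0  1  0  -1 ]
  [ 0   0   0  0  1  -3 ]
Add 3 times r2 to r1.
  [ 1  -3  0  0  0   4 ]
  [ 0   0  1  0  0   0 ]
  [ 0   0  0  1  0  -1 ]
  [ 0   0  0  0  1  -3 ]

[[1, -3, 0, 0, 0, 4], [0, 0, 1, 0, 0, 0], [0, 0, 0, 1, 0, -1], [0, 0, 0, 0, 1, -3]]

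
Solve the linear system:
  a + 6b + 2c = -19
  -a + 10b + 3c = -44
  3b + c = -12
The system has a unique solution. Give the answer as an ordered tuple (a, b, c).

Form the augmented matrix and row-reduce:
  [  1   6  2  |  -19 ]
  [ -1  10  3  |  -44 ]
  [  0   3  1  |  -12 ]
R2 ← R2 + R1
  [ 1   6  2  |  -19 ]
  [ 0  16  5  |  -63 ]
  [ 0   3  1  |  -12 ]
R2 ← 1/16·R2
  [ 1  6     2  |     -19 ]
  [ 0  1  5/16  |  -63/16 ]
  [ 0  3     1  |     -12 ]
R3 ← R3 − 3·R2
  [ 1  6     2  |     -19 ]
  [ 0  1  5/16  |  -63/16 ]
  [ 0  0  1/16  |   -3/16 ]
R3 ← 16·R3
  [ 1  6     2  |     -19 ]
  [ 0  1  5/16  |  -63/16 ]
  [ 0  0     1  |      -3 ]
R2 ← R2 − 5/16·R3
  [ 1  6  2  |  -19 ]
  [ 0  1  0  |   -3 ]
  [ 0  0  1  |   -3 ]
R1 ← R1 − 2·R3
  [ 1  6  0  |  -13 ]
  [ 0  1  0  |   -3 ]
  [ 0  0  1  |   -3 ]
R1 ← R1 − 6·R2
  [ 1  0  0  |   5 ]
  [ 0  1  0  |  -3 ]
  [ 0  0  1  |  -3 ]
Reading off the last column: a = 5, b = -3, c = -3.

(5, -3, -3)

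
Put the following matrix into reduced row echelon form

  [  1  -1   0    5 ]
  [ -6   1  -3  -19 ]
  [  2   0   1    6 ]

[[1, 0, 0, 4], [0, 1, 0, -1], [0, 0, 1, -2]]

Add 6 times R1 to R2.
  [ 1  -1   0   5 ]
  [ 0  -5  -3  11 ]
  [ 2   0   1   6 ]
Subtract 2 times R1 from R3.
  [ 1  -1   0   5 ]
  [ 0  -5  -3  11 ]
  [ 0   2   1  -4 ]
Multiply R2 by -1/5.
  [ 1  -1    0      5 ]
  [ 0   1  3/5  -11/5 ]
  [ 0   2    1     -4 ]
Subtract 2 times R2 from R3.
  [ 1  -1     0      5 ]
  [ 0   1   3/5  -11/5 ]
  [ 0   0  -1/5    2/5 ]
Multiply R3 by -5.
  [ 1  -1    0      5 ]
  [ 0   1  3/5  -11/5 ]
  [ 0   0    1     -2 ]
Subtract 3/5 times R3 from R2.
  [ 1  -1  0   5 ]
  [ 0   1  0  -1 ]
  [ 0   0  1  -2 ]
Add R2 to R1.
  [ 1  0  0   4 ]
  [ 0  1  0  -1 ]
  [ 0  0  1  -2 ]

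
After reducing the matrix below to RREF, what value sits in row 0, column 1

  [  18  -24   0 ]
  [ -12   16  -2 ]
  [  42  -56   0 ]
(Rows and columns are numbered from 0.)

ρ1 → 1/18·ρ1
  [   1  -4/3   0 ]
  [ -12    16  -2 ]
  [  42   -56   0 ]
ρ2 → ρ2 + 12·ρ1
  [  1  -4/3   0 ]
  [  0     0  -2 ]
  [ 42   -56   0 ]
ρ3 → ρ3 − 42·ρ1
  [ 1  -4/3   0 ]
  [ 0     0  -2 ]
  [ 0     0   0 ]
ρ2 → -1/2·ρ2
  [ 1  -4/3  0 ]
  [ 0     0  1 ]
  [ 0     0  0 ]

-4/3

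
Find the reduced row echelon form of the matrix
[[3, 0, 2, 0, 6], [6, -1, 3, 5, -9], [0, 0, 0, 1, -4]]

[[1, 0, 2/3, 0, 2], [0, 1, 1, 0, 1], [0, 0, 0, 1, -4]]

ρ1 := 1/3·ρ1
ρ2 := ρ2 − 6·ρ1
ρ2 := -1·ρ2
ρ2 := ρ2 + 5·ρ3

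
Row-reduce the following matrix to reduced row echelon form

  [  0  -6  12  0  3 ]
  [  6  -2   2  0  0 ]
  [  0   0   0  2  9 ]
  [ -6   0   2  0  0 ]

R1 <-> R2
  [  6  -2   2  0  0 ]
  [  0  -6  12  0  3 ]
  [  0   0   0  2  9 ]
  [ -6   0   2  0  0 ]
R1 → 1/6·R1
  [  1  -1/3  1/3  0  0 ]
  [  0    -6   12  0  3 ]
  [  0     0    0  2  9 ]
  [ -6     0    2  0  0 ]
R4 → R4 + 6·R1
  [ 1  -1/3  1/3  0  0 ]
  [ 0    -6   12  0  3 ]
  [ 0     0    0  2  9 ]
  [ 0    -2    4  0  0 ]
R2 → -1/6·R2
  [ 1  -1/3  1/3  0     0 ]
  [ 0     1   -2  0  -1/2 ]
  [ 0     0    0  2     9 ]
  [ 0    -2    4  0     0 ]
R4 → R4 + 2·R2
  [ 1  -1/3  1/3  0     0 ]
  [ 0     1   -2  0  -1/2 ]
  [ 0     0    0  2     9 ]
  [ 0     0    0  0    -1 ]
R3 → 1/2·R3
  [ 1  -1/3  1/3  0     0 ]
  [ 0     1   -2  0  -1/2 ]
  [ 0     0    0  1   9/2 ]
  [ 0     0    0  0    -1 ]
R4 → -1·R4
  [ 1  -1/3  1/3  0     0 ]
  [ 0     1   -2  0  -1/2 ]
  [ 0     0    0  1   9/2 ]
  [ 0     0    0  0     1 ]
R3 → R3 − 9/2·R4
  [ 1  -1/3  1/3  0     0 ]
  [ 0     1   -2  0  -1/2 ]
  [ 0     0    0  1     0 ]
  [ 0     0    0  0     1 ]
R2 → R2 + 1/2·R4
  [ 1  -1/3  1/3  0  0 ]
  [ 0     1   -2  0  0 ]
  [ 0     0    0  1  0 ]
  [ 0     0    0  0  1 ]
R1 → R1 + 1/3·R2
  [ 1  0  -1/3  0  0 ]
  [ 0  1    -2  0  0 ]
  [ 0  0     0  1  0 ]
  [ 0  0     0  0  1 ]

[[1, 0, -1/3, 0, 0], [0, 1, -2, 0, 0], [0, 0, 0, 1, 0], [0, 0, 0, 0, 1]]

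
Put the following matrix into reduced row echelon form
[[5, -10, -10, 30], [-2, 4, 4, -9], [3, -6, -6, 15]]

[[1, -2, -2, 0], [0, 0, 0, 1], [0, 0, 0, 0]]

Multiply R1 by 1/5.
  [  1  -2  -2   6 ]
  [ -2   4   4  -9 ]
  [  3  -6  -6  15 ]
Add 2 times R1 to R2.
  [ 1  -2  -2   6 ]
  [ 0   0   0   3 ]
  [ 3  -6  -6  15 ]
Subtract 3 times R1 from R3.
  [ 1  -2  -2   6 ]
  [ 0   0   0   3 ]
  [ 0   0   0  -3 ]
Multiply R2 by 1/3.
  [ 1  -2  -2   6 ]
  [ 0   0   0   1 ]
  [ 0   0   0  -3 ]
Add 3 times R2 to R3.
  [ 1  -2  -2  6 ]
  [ 0   0   0  1 ]
  [ 0   0   0  0 ]
Subtract 6 times R2 from R1.
  [ 1  -2  -2  0 ]
  [ 0   0   0  1 ]
  [ 0   0   0  0 ]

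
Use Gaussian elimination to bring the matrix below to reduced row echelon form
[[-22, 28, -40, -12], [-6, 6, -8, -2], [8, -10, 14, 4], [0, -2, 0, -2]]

[[1, 0, 0, 0], [0, 1, 0, 1], [0, 0, 1, 1], [0, 0, 0, 0]]

r1 := -1/22·r1
  [  1  -14/11  20/11  6/11 ]
  [ -6       6     -8    -2 ]
  [  8     -10     14     4 ]
  [  0      -2      0    -2 ]
r2 := r2 + 6·r1
  [ 1  -14/11  20/11   6/11 ]
  [ 0  -18/11  32/11  14/11 ]
  [ 8     -10     14      4 ]
  [ 0      -2      0     -2 ]
r3 := r3 − 8·r1
  [ 1  -14/11  20/11   6/11 ]
  [ 0  -18/11  32/11  14/11 ]
  [ 0    2/11  -6/11  -4/11 ]
  [ 0      -2      0     -2 ]
r2 := -11/18·r2
  [ 1  -14/11  20/11   6/11 ]
  [ 0       1  -16/9   -7/9 ]
  [ 0    2/11  -6/11  -4/11 ]
  [ 0      -2      0     -2 ]
r3 := r3 − 2/11·r2
  [ 1  -14/11  20/11  6/11 ]
  [ 0       1  -16/9  -7/9 ]
  [ 0       0   -2/9  -2/9 ]
  [ 0      -2      0    -2 ]
r4 := r4 + 2·r2
  [ 1  -14/11  20/11   6/11 ]
  [ 0       1  -16/9   -7/9 ]
  [ 0       0   -2/9   -2/9 ]
  [ 0       0  -32/9  -32/9 ]
r3 := -9/2·r3
  [ 1  -14/11  20/11   6/11 ]
  [ 0       1  -16/9   -7/9 ]
  [ 0       0      1      1 ]
  [ 0       0  -32/9  -32/9 ]
r4 := r4 + 32/9·r3
  [ 1  -14/11  20/11  6/11 ]
  [ 0       1  -16/9  -7/9 ]
  [ 0       0      1     1 ]
  [ 0       0      0     0 ]
r2 := r2 + 16/9·r3
  [ 1  -14/11  20/11  6/11 ]
  [ 0       1      0     1 ]
  [ 0       0      1     1 ]
  [ 0       0      0     0 ]
r1 := r1 − 20/11·r3
  [ 1  -14/11  0  -14/11 ]
  [ 0       1  0       1 ]
  [ 0       0  1       1 ]
  [ 0       0  0       0 ]
r1 := r1 + 14/11·r2
  [ 1  0  0  0 ]
  [ 0  1  0  1 ]
  [ 0  0  1  1 ]
  [ 0  0  0  0 ]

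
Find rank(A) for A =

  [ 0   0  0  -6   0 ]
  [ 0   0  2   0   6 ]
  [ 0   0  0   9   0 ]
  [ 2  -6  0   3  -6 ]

Swap R1 and R4.
  [ 2  -6  0   3  -6 ]
  [ 0   0  2   0   6 ]
  [ 0   0  0   9   0 ]
  [ 0   0  0  -6   0 ]
Multiply R1 by 1/2.
  [ 1  -3  0  3/2  -3 ]
  [ 0   0  2    0   6 ]
  [ 0   0  0    9   0 ]
  [ 0   0  0   -6   0 ]
Multiply R2 by 1/2.
  [ 1  -3  0  3/2  -3 ]
  [ 0   0  1    0   3 ]
  [ 0   0  0    9   0 ]
  [ 0   0  0   -6   0 ]
Multiply R3 by 1/9.
  [ 1  -3  0  3/2  -3 ]
  [ 0   0  1    0   3 ]
  [ 0   0  0    1   0 ]
  [ 0   0  0   -6   0 ]
Add 6 times R3 to R4.
  [ 1  -3  0  3/2  -3 ]
  [ 0   0  1    0   3 ]
  [ 0   0  0    1   0 ]
  [ 0   0  0    0   0 ]
Subtract 3/2 times R3 from R1.
  [ 1  -3  0  0  -3 ]
  [ 0   0  1  0   3 ]
  [ 0   0  0  1   0 ]
  [ 0   0  0  0   0 ]
The reduced form has 3 nonzero rows.

rank = 3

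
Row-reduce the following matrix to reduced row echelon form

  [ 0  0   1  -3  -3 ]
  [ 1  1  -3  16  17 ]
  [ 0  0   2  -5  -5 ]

R1 ↔ R2
  [ 1  1  -3  16  17 ]
  [ 0  0   1  -3  -3 ]
  [ 0  0   2  -5  -5 ]
R3 → R3 − 2·R2
  [ 1  1  -3  16  17 ]
  [ 0  0   1  -3  -3 ]
  [ 0  0   0   1   1 ]
R2 → R2 + 3·R3
  [ 1  1  -3  16  17 ]
  [ 0  0   1   0   0 ]
  [ 0  0   0   1   1 ]
R1 → R1 − 16·R3
  [ 1  1  -3  0  1 ]
  [ 0  0   1  0  0 ]
  [ 0  0   0  1  1 ]
R1 → R1 + 3·R2
  [ 1  1  0  0  1 ]
  [ 0  0  1  0  0 ]
  [ 0  0  0  1  1 ]

[[1, 1, 0, 0, 1], [0, 0, 1, 0, 0], [0, 0, 0, 1, 1]]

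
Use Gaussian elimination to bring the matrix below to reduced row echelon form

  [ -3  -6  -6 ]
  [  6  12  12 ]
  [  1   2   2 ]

R1 ← -1/3·R1
  [ 1   2   2 ]
  [ 6  12  12 ]
  [ 1   2   2 ]
R2 ← R2 − 6·R1
  [ 1  2  2 ]
  [ 0  0  0 ]
  [ 1  2  2 ]
R3 ← R3 − R1
  [ 1  2  2 ]
  [ 0  0  0 ]
  [ 0  0  0 ]

[[1, 2, 2], [0, 0, 0], [0, 0, 0]]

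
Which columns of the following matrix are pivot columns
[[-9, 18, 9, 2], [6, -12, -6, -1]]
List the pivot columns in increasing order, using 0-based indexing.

0, 3

R1 -> -1/9·R1
R2 -> R2 − 6·R1
R2 -> 3·R2
R1 -> R1 + 2/9·R2
Pivot columns are the columns containing a leading 1.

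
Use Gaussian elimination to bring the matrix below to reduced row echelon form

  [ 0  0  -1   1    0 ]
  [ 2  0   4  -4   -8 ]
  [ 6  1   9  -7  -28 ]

ρ1 <=> ρ2
  [ 2  0   4  -4   -8 ]
  [ 0  0  -1   1    0 ]
  [ 6  1   9  -7  -28 ]
ρ1 := 1/2·ρ1
  [ 1  0   2  -2   -4 ]
  [ 0  0  -1   1    0 ]
  [ 6  1   9  -7  -28 ]
ρ3 := ρ3 − 6·ρ1
  [ 1  0   2  -2  -4 ]
  [ 0  0  -1   1   0 ]
  [ 0  1  -3   5  -4 ]
ρ2 <=> ρ3
  [ 1  0   2  -2  -4 ]
  [ 0  1  -3   5  -4 ]
  [ 0  0  -1   1   0 ]
ρ3 := -1·ρ3
  [ 1  0   2  -2  -4 ]
  [ 0  1  -3   5  -4 ]
  [ 0  0   1  -1   0 ]
ρ2 := ρ2 + 3·ρ3
  [ 1  0  2  -2  -4 ]
  [ 0  1  0   2  -4 ]
  [ 0  0  1  -1   0 ]
ρ1 := ρ1 − 2·ρ3
  [ 1  0  0   0  -4 ]
  [ 0  1  0   2  -4 ]
  [ 0  0  1  -1   0 ]

[[1, 0, 0, 0, -4], [0, 1, 0, 2, -4], [0, 0, 1, -1, 0]]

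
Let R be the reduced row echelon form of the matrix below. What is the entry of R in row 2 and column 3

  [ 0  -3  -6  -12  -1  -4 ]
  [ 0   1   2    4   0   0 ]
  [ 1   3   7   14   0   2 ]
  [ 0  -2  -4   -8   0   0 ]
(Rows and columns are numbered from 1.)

r1 ↔ r3
  [ 1   3   7   14   0   2 ]
  [ 0   1   2    4   0   0 ]
  [ 0  -3  -6  -12  -1  -4 ]
  [ 0  -2  -4   -8   0   0 ]
r3 → r3 + 3·r2
  [ 1   3   7  14   0   2 ]
  [ 0   1   2   4   0   0 ]
  [ 0   0   0   0  -1  -4 ]
  [ 0  -2  -4  -8   0   0 ]
r4 → r4 + 2·r2
  [ 1  3  7  14   0   2 ]
  [ 0  1  2   4   0   0 ]
  [ 0  0  0   0  -1  -4 ]
  [ 0  0  0   0   0   0 ]
r3 → -1·r3
  [ 1  3  7  14  0  2 ]
  [ 0  1  2   4  0  0 ]
  [ 0  0  0   0  1  4 ]
  [ 0  0  0   0  0  0 ]
r1 → r1 − 3·r2
  [ 1  0  1  2  0  2 ]
  [ 0  1  2  4  0  0 ]
  [ 0  0  0  0  1  4 ]
  [ 0  0  0  0  0  0 ]

2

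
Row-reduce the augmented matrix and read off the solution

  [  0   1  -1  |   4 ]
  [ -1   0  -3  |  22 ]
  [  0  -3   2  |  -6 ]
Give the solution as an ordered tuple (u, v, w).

(-4, -2, -6)

R1 <-> R2
  [ -1   0  -3  |  22 ]
  [  0   1  -1  |   4 ]
  [  0  -3   2  |  -6 ]
R1 ← -1·R1
  [ 1   0   3  |  -22 ]
  [ 0   1  -1  |    4 ]
  [ 0  -3   2  |   -6 ]
R3 ← R3 + 3·R2
  [ 1  0   3  |  -22 ]
  [ 0  1  -1  |    4 ]
  [ 0  0  -1  |    6 ]
R3 ← -1·R3
  [ 1  0   3  |  -22 ]
  [ 0  1  -1  |    4 ]
  [ 0  0   1  |   -6 ]
R2 ← R2 + R3
  [ 1  0  3  |  -22 ]
  [ 0  1  0  |   -2 ]
  [ 0  0  1  |   -6 ]
R1 ← R1 − 3·R3
  [ 1  0  0  |  -4 ]
  [ 0  1  0  |  -2 ]
  [ 0  0  1  |  -6 ]
Reading off the last column: u = -4, v = -2, w = -6.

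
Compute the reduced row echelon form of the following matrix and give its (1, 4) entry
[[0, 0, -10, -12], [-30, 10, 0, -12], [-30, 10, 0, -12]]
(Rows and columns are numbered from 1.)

Swap r1 and r2.
Multiply r1 by -1/30.
Add 30 times r1 to r3.
Multiply r2 by -1/10.

2/5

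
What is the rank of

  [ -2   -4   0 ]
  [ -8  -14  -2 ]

rank = 2

R1 -> -1/2·R1
R2 -> R2 + 8·R1
R2 -> 1/2·R2
R1 -> R1 − 2·R2
The reduced form has 2 nonzero rows.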